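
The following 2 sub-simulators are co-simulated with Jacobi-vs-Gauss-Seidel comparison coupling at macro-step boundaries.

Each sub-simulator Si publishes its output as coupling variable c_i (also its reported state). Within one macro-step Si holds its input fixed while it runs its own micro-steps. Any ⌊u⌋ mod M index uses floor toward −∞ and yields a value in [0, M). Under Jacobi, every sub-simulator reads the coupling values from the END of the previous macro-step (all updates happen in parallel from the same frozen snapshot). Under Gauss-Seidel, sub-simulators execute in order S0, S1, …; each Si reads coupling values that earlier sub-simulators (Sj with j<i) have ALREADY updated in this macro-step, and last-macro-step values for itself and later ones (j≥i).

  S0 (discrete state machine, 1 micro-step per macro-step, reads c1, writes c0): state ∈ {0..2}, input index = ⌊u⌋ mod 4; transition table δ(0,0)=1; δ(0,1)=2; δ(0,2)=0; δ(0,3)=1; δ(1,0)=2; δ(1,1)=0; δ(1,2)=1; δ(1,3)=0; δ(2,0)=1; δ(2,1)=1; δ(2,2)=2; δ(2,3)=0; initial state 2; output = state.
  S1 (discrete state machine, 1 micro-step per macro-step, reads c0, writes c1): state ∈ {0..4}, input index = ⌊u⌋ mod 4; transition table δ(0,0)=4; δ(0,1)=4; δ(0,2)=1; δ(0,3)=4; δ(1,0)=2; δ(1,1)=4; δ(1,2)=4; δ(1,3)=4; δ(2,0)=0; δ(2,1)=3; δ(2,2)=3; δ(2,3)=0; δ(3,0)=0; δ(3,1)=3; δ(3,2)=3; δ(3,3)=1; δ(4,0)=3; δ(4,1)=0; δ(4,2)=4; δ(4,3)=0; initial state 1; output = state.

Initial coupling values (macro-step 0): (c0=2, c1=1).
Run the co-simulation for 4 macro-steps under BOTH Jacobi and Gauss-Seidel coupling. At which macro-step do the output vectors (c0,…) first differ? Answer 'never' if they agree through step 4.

[Jacobi] macro 1: S0 reads c1=1 → after 1×micro: 1; S1 reads c0=2 → after 1×micro: 4 ⇒ (c0=1, c1=4)
[Jacobi] macro 2: S0 reads c1=4 → after 1×micro: 2; S1 reads c0=1 → after 1×micro: 0 ⇒ (c0=2, c1=0)
[Jacobi] macro 3: S0 reads c1=0 → after 1×micro: 1; S1 reads c0=2 → after 1×micro: 1 ⇒ (c0=1, c1=1)
[Jacobi] macro 4: S0 reads c1=1 → after 1×micro: 0; S1 reads c0=1 → after 1×micro: 4 ⇒ (c0=0, c1=4)
[Gauss-Seidel] macro 1: S0 reads c1=1 → after 1×micro: 1; S1 reads c0=1 → after 1×micro: 4 ⇒ (c0=1, c1=4)
[Gauss-Seidel] macro 2: S0 reads c1=4 → after 1×micro: 2; S1 reads c0=2 → after 1×micro: 4 ⇒ (c0=2, c1=4)
[Gauss-Seidel] macro 3: S0 reads c1=4 → after 1×micro: 1; S1 reads c0=1 → after 1×micro: 0 ⇒ (c0=1, c1=0)
[Gauss-Seidel] macro 4: S0 reads c1=0 → after 1×micro: 2; S1 reads c0=2 → after 1×micro: 1 ⇒ (c0=2, c1=1)

first divergence at macro-step: 2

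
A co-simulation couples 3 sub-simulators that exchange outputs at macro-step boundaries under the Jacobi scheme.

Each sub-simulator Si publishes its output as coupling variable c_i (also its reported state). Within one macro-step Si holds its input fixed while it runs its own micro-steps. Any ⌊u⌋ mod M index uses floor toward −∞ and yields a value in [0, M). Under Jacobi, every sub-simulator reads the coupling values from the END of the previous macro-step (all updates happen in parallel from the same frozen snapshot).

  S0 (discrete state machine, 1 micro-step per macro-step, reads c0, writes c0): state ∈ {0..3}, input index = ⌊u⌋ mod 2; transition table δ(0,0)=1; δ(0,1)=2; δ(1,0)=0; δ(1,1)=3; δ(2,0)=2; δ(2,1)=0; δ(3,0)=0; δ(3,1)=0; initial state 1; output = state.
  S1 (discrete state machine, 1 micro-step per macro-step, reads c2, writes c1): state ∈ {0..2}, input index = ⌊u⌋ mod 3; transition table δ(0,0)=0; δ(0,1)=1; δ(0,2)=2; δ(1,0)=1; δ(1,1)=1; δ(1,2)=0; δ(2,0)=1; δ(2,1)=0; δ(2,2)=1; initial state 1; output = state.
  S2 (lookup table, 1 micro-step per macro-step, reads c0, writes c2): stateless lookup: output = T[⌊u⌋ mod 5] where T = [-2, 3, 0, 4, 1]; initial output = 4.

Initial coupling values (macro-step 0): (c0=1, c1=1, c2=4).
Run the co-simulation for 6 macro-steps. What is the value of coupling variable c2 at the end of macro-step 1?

c2 at macro-step 1 = 3

macro 1: S0 reads c0=1 → after 1×micro: 3; S1 reads c2=4 → after 1×micro: 1; S2 reads c0=1 → after 1×micro: 3 ⇒ (c0=3, c1=1, c2=3)
macro 2: S0 reads c0=3 → after 1×micro: 0; S1 reads c2=3 → after 1×micro: 1; S2 reads c0=3 → after 1×micro: 4 ⇒ (c0=0, c1=1, c2=4)
macro 3: S0 reads c0=0 → after 1×micro: 1; S1 reads c2=4 → after 1×micro: 1; S2 reads c0=0 → after 1×micro: -2 ⇒ (c0=1, c1=1, c2=-2)
macro 4: S0 reads c0=1 → after 1×micro: 3; S1 reads c2=-2 → after 1×micro: 1; S2 reads c0=1 → after 1×micro: 3 ⇒ (c0=3, c1=1, c2=3)
macro 5: S0 reads c0=3 → after 1×micro: 0; S1 reads c2=3 → after 1×micro: 1; S2 reads c0=3 → after 1×micro: 4 ⇒ (c0=0, c1=1, c2=4)
macro 6: S0 reads c0=0 → after 1×micro: 1; S1 reads c2=4 → after 1×micro: 1; S2 reads c0=0 → after 1×micro: -2 ⇒ (c0=1, c1=1, c2=-2)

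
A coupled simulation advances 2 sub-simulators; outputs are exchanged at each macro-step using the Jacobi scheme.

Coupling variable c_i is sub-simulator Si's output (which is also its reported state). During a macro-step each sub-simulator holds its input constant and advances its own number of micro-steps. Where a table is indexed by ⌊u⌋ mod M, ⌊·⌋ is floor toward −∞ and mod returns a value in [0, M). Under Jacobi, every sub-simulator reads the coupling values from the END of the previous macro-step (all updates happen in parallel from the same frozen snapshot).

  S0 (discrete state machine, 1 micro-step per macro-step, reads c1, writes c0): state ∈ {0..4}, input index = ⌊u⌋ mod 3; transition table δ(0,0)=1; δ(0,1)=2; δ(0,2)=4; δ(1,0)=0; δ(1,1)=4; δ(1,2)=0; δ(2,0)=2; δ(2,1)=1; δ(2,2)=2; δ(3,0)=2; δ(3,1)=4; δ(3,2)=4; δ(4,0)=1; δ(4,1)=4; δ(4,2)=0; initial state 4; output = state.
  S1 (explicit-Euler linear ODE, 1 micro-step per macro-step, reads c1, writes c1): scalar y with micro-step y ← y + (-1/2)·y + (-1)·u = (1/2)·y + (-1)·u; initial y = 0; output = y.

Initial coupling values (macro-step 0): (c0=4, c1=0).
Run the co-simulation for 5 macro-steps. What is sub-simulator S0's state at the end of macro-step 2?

S0 state at macro-step 2 = 0

macro 1: S0 reads c1=0 → after 1×micro: 1; S1 reads c1=0 → after 1×micro: 0 ⇒ (c0=1, c1=0)
macro 2: S0 reads c1=0 → after 1×micro: 0; S1 reads c1=0 → after 1×micro: 0 ⇒ (c0=0, c1=0)
macro 3: S0 reads c1=0 → after 1×micro: 1; S1 reads c1=0 → after 1×micro: 0 ⇒ (c0=1, c1=0)
macro 4: S0 reads c1=0 → after 1×micro: 0; S1 reads c1=0 → after 1×micro: 0 ⇒ (c0=0, c1=0)
macro 5: S0 reads c1=0 → after 1×micro: 1; S1 reads c1=0 → after 1×micro: 0 ⇒ (c0=1, c1=0)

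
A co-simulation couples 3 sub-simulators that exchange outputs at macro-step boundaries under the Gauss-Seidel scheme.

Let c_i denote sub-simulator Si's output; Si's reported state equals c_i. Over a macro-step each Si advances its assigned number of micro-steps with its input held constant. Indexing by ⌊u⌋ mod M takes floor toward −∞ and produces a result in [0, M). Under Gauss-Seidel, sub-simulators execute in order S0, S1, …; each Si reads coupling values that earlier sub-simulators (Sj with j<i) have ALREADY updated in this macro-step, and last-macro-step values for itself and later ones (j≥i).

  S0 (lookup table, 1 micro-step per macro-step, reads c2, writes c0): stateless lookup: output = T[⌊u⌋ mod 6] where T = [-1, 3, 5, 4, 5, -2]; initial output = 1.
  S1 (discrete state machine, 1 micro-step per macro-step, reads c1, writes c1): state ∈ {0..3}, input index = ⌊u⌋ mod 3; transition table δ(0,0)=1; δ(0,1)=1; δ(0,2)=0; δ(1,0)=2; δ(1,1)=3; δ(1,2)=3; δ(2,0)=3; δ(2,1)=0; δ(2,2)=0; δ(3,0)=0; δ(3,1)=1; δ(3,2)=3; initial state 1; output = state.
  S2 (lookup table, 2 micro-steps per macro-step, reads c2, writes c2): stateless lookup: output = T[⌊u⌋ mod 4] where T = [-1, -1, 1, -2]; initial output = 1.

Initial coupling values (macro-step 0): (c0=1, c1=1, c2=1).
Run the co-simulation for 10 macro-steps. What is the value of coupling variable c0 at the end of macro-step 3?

macro 1: S0 reads c2=1 → after 1×micro: 3; S1 reads c1=1 → after 1×micro: 3; S2 reads c2=1 → after 2×micro: -1 ⇒ (c0=3, c1=3, c2=-1)
macro 2: S0 reads c2=-1 → after 1×micro: -2; S1 reads c1=3 → after 1×micro: 0; S2 reads c2=-1 → after 2×micro: -2 ⇒ (c0=-2, c1=0, c2=-2)
macro 3: S0 reads c2=-2 → after 1×micro: 5; S1 reads c1=0 → after 1×micro: 1; S2 reads c2=-2 → after 2×micro: 1 ⇒ (c0=5, c1=1, c2=1)
macro 4: S0 reads c2=1 → after 1×micro: 3; S1 reads c1=1 → after 1×micro: 3; S2 reads c2=1 → after 2×micro: -1 ⇒ (c0=3, c1=3, c2=-1)
macro 5: S0 reads c2=-1 → after 1×micro: -2; S1 reads c1=3 → after 1×micro: 0; S2 reads c2=-1 → after 2×micro: -2 ⇒ (c0=-2, c1=0, c2=-2)
macro 6: S0 reads c2=-2 → after 1×micro: 5; S1 reads c1=0 → after 1×micro: 1; S2 reads c2=-2 → after 2×micro: 1 ⇒ (c0=5, c1=1, c2=1)
macro 7: S0 reads c2=1 → after 1×micro: 3; S1 reads c1=1 → after 1×micro: 3; S2 reads c2=1 → after 2×micro: -1 ⇒ (c0=3, c1=3, c2=-1)
macro 8: S0 reads c2=-1 → after 1×micro: -2; S1 reads c1=3 → after 1×micro: 0; S2 reads c2=-1 → after 2×micro: -2 ⇒ (c0=-2, c1=0, c2=-2)
macro 9: S0 reads c2=-2 → after 1×micro: 5; S1 reads c1=0 → after 1×micro: 1; S2 reads c2=-2 → after 2×micro: 1 ⇒ (c0=5, c1=1, c2=1)
macro 10: S0 reads c2=1 → after 1×micro: 3; S1 reads c1=1 → after 1×micro: 3; S2 reads c2=1 → after 2×micro: -1 ⇒ (c0=3, c1=3, c2=-1)

c0 at macro-step 3 = 5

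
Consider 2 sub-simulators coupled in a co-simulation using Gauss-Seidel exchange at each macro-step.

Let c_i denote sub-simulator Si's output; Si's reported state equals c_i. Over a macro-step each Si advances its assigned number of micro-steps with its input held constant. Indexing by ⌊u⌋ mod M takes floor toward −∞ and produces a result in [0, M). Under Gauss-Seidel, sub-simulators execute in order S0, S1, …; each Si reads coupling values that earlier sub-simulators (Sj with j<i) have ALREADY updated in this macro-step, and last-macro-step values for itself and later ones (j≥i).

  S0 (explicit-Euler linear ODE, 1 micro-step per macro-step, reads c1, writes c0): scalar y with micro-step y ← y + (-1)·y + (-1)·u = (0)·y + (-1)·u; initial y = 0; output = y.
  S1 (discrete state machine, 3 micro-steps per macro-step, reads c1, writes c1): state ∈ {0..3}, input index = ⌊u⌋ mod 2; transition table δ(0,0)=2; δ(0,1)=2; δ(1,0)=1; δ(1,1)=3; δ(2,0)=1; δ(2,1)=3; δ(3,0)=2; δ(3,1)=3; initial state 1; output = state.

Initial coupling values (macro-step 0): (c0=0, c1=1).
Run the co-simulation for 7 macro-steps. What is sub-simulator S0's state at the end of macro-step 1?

S0 state at macro-step 1 = -1

macro 1: S0 reads c1=1 → after 1×micro: -1; S1 reads c1=1 → after 3×micro: 3 ⇒ (c0=-1, c1=3)
macro 2: S0 reads c1=3 → after 1×micro: -3; S1 reads c1=3 → after 3×micro: 3 ⇒ (c0=-3, c1=3)
macro 3: S0 reads c1=3 → after 1×micro: -3; S1 reads c1=3 → after 3×micro: 3 ⇒ (c0=-3, c1=3)
macro 4: S0 reads c1=3 → after 1×micro: -3; S1 reads c1=3 → after 3×micro: 3 ⇒ (c0=-3, c1=3)
macro 5: S0 reads c1=3 → after 1×micro: -3; S1 reads c1=3 → after 3×micro: 3 ⇒ (c0=-3, c1=3)
macro 6: S0 reads c1=3 → after 1×micro: -3; S1 reads c1=3 → after 3×micro: 3 ⇒ (c0=-3, c1=3)
macro 7: S0 reads c1=3 → after 1×micro: -3; S1 reads c1=3 → after 3×micro: 3 ⇒ (c0=-3, c1=3)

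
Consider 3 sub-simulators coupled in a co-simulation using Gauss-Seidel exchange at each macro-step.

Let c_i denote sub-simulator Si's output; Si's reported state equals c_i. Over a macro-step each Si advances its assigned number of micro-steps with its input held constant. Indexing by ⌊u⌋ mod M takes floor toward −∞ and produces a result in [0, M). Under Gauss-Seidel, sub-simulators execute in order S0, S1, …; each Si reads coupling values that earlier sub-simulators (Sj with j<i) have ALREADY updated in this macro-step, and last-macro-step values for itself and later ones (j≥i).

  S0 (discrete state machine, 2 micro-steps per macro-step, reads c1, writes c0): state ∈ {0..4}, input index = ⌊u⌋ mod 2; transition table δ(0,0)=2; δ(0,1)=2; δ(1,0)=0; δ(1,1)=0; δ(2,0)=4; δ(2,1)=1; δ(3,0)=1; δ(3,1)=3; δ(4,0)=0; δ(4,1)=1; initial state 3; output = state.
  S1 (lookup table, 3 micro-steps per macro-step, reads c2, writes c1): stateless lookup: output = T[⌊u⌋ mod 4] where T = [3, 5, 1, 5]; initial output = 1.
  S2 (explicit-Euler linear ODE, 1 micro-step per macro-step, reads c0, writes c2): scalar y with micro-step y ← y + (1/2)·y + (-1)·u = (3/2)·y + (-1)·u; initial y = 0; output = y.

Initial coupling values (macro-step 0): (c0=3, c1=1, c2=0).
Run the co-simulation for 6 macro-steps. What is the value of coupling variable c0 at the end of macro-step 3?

c0 at macro-step 3 = 3

macro 1: S0 reads c1=1 → after 2×micro: 3; S1 reads c2=0 → after 3×micro: 3; S2 reads c0=3 → after 1×micro: -3 ⇒ (c0=3, c1=3, c2=-3)
macro 2: S0 reads c1=3 → after 2×micro: 3; S1 reads c2=-3 → after 3×micro: 5; S2 reads c0=3 → after 1×micro: -15/2 ⇒ (c0=3, c1=5, c2=-15/2)
macro 3: S0 reads c1=5 → after 2×micro: 3; S1 reads c2=-15/2 → after 3×micro: 3; S2 reads c0=3 → after 1×micro: -57/4 ⇒ (c0=3, c1=3, c2=-57/4)
macro 4: S0 reads c1=3 → after 2×micro: 3; S1 reads c2=-57/4 → after 3×micro: 5; S2 reads c0=3 → after 1×micro: -195/8 ⇒ (c0=3, c1=5, c2=-195/8)
macro 5: S0 reads c1=5 → after 2×micro: 3; S1 reads c2=-195/8 → after 3×micro: 5; S2 reads c0=3 → after 1×micro: -633/16 ⇒ (c0=3, c1=5, c2=-633/16)
macro 6: S0 reads c1=5 → after 2×micro: 3; S1 reads c2=-633/16 → after 3×micro: 3; S2 reads c0=3 → after 1×micro: -1995/32 ⇒ (c0=3, c1=3, c2=-1995/32)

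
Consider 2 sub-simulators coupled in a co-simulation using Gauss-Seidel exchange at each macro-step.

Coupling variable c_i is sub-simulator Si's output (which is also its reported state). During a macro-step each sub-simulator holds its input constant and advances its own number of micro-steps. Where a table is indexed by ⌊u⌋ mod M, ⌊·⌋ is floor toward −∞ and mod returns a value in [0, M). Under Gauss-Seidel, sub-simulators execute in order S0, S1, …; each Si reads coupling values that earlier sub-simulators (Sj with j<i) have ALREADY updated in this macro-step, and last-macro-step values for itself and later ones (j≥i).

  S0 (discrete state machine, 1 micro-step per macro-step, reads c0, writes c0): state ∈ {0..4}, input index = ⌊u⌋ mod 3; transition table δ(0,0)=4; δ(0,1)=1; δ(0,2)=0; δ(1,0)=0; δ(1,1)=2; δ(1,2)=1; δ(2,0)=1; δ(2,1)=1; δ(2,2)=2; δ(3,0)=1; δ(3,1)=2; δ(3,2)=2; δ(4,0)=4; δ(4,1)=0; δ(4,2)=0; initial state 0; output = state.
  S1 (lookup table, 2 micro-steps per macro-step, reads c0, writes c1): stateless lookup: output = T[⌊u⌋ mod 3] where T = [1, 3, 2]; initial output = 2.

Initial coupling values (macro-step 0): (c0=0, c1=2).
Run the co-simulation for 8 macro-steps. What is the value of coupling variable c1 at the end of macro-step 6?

macro 1: S0 reads c0=0 → after 1×micro: 4; S1 reads c0=4 → after 2×micro: 3 ⇒ (c0=4, c1=3)
macro 2: S0 reads c0=4 → after 1×micro: 0; S1 reads c0=0 → after 2×micro: 1 ⇒ (c0=0, c1=1)
macro 3: S0 reads c0=0 → after 1×micro: 4; S1 reads c0=4 → after 2×micro: 3 ⇒ (c0=4, c1=3)
macro 4: S0 reads c0=4 → after 1×micro: 0; S1 reads c0=0 → after 2×micro: 1 ⇒ (c0=0, c1=1)
macro 5: S0 reads c0=0 → after 1×micro: 4; S1 reads c0=4 → after 2×micro: 3 ⇒ (c0=4, c1=3)
macro 6: S0 reads c0=4 → after 1×micro: 0; S1 reads c0=0 → after 2×micro: 1 ⇒ (c0=0, c1=1)
macro 7: S0 reads c0=0 → after 1×micro: 4; S1 reads c0=4 → after 2×micro: 3 ⇒ (c0=4, c1=3)
macro 8: S0 reads c0=4 → after 1×micro: 0; S1 reads c0=0 → after 2×micro: 1 ⇒ (c0=0, c1=1)

c1 at macro-step 6 = 1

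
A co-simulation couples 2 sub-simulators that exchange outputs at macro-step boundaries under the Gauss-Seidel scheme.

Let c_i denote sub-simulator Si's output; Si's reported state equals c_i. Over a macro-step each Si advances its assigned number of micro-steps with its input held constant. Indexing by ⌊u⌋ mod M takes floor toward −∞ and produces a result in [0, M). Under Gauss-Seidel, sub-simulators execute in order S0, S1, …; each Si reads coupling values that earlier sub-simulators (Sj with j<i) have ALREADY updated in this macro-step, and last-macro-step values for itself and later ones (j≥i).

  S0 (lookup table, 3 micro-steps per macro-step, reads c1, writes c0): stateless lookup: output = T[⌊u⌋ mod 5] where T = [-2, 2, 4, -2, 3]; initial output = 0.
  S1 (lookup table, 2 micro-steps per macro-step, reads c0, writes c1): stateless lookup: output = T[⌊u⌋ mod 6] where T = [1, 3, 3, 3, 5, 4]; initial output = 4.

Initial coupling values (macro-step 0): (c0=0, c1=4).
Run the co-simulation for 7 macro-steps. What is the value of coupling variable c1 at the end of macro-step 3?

c1 at macro-step 3 = 5

macro 1: S0 reads c1=4 → after 3×micro: 3; S1 reads c0=3 → after 2×micro: 3 ⇒ (c0=3, c1=3)
macro 2: S0 reads c1=3 → after 3×micro: -2; S1 reads c0=-2 → after 2×micro: 5 ⇒ (c0=-2, c1=5)
macro 3: S0 reads c1=5 → after 3×micro: -2; S1 reads c0=-2 → after 2×micro: 5 ⇒ (c0=-2, c1=5)
macro 4: S0 reads c1=5 → after 3×micro: -2; S1 reads c0=-2 → after 2×micro: 5 ⇒ (c0=-2, c1=5)
macro 5: S0 reads c1=5 → after 3×micro: -2; S1 reads c0=-2 → after 2×micro: 5 ⇒ (c0=-2, c1=5)
macro 6: S0 reads c1=5 → after 3×micro: -2; S1 reads c0=-2 → after 2×micro: 5 ⇒ (c0=-2, c1=5)
macro 7: S0 reads c1=5 → after 3×micro: -2; S1 reads c0=-2 → after 2×micro: 5 ⇒ (c0=-2, c1=5)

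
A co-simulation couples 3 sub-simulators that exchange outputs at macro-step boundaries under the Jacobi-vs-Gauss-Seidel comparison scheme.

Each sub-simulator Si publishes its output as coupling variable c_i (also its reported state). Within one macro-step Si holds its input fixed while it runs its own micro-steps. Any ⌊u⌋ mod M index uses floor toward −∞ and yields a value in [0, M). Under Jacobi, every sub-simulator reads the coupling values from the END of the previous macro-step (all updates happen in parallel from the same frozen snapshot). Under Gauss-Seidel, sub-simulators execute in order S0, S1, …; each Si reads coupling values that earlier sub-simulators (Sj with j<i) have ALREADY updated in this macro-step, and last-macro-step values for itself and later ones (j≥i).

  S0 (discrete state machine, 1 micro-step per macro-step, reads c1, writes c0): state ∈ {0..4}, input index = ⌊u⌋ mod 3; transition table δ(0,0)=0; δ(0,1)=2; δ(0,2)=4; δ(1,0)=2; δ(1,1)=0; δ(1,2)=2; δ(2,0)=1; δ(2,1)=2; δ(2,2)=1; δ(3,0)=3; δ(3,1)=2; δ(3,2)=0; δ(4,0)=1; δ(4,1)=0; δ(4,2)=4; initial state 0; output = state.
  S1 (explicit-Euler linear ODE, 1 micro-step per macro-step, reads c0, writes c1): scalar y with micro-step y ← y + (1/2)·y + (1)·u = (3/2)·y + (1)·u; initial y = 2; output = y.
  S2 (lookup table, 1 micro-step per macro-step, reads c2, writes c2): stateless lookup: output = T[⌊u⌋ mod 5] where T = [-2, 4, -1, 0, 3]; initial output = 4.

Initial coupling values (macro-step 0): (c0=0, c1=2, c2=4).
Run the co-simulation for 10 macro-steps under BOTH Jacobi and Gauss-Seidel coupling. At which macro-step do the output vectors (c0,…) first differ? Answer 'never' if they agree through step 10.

first divergence at macro-step: 1

[Jacobi] macro 1: S0 reads c1=2 → after 1×micro: 4; S1 reads c0=0 → after 1×micro: 3; S2 reads c2=4 → after 1×micro: 3 ⇒ (c0=4, c1=3, c2=3)
[Jacobi] macro 2: S0 reads c1=3 → after 1×micro: 1; S1 reads c0=4 → after 1×micro: 17/2; S2 reads c2=3 → after 1×micro: 0 ⇒ (c0=1, c1=17/2, c2=0)
[Jacobi] macro 3: S0 reads c1=17/2 → after 1×micro: 2; S1 reads c0=1 → after 1×micro: 55/4; S2 reads c2=0 → after 1×micro: -2 ⇒ (c0=2, c1=55/4, c2=-2)
[Jacobi] macro 4: S0 reads c1=55/4 → after 1×micro: 2; S1 reads c0=2 → after 1×micro: 181/8; S2 reads c2=-2 → after 1×micro: 0 ⇒ (c0=2, c1=181/8, c2=0)
[Jacobi] macro 5: S0 reads c1=181/8 → after 1×micro: 2; S1 reads c0=2 → after 1×micro: 575/16; S2 reads c2=0 → after 1×micro: -2 ⇒ (c0=2, c1=575/16, c2=-2)
[Jacobi] macro 6: S0 reads c1=575/16 → after 1×micro: 1; S1 reads c0=2 → after 1×micro: 1789/32; S2 reads c2=-2 → after 1×micro: 0 ⇒ (c0=1, c1=1789/32, c2=0)
[Jacobi] macro 7: S0 reads c1=1789/32 → after 1×micro: 0; S1 reads c0=1 → after 1×micro: 5431/64; S2 reads c2=0 → after 1×micro: -2 ⇒ (c0=0, c1=5431/64, c2=-2)
[Jacobi] macro 8: S0 reads c1=5431/64 → after 1×micro: 0; S1 reads c0=0 → after 1×micro: 16293/128; S2 reads c2=-2 → after 1×micro: 0 ⇒ (c0=0, c1=16293/128, c2=0)
[Jacobi] macro 9: S0 reads c1=16293/128 → after 1×micro: 2; S1 reads c0=0 → after 1×micro: 48879/256; S2 reads c2=0 → after 1×micro: -2 ⇒ (c0=2, c1=48879/256, c2=-2)
[Jacobi] macro 10: S0 reads c1=48879/256 → after 1×micro: 2; S1 reads c0=2 → after 1×micro: 147661/512; S2 reads c2=-2 → after 1×micro: 0 ⇒ (c0=2, c1=147661/512, c2=0)
[Gauss-Seidel] macro 1: S0 reads c1=2 → after 1×micro: 4; S1 reads c0=4 → after 1×micro: 7; S2 reads c2=4 → after 1×micro: 3 ⇒ (c0=4, c1=7, c2=3)
[Gauss-Seidel] macro 2: S0 reads c1=7 → after 1×micro: 0; S1 reads c0=0 → after 1×micro: 21/2; S2 reads c2=3 → after 1×micro: 0 ⇒ (c0=0, c1=21/2, c2=0)
[Gauss-Seidel] macro 3: S0 reads c1=21/2 → after 1×micro: 2; S1 reads c0=2 → after 1×micro: 71/4; S2 reads c2=0 → after 1×micro: -2 ⇒ (c0=2, c1=71/4, c2=-2)
[Gauss-Seidel] macro 4: S0 reads c1=71/4 → after 1×micro: 1; S1 reads c0=1 → after 1×micro: 221/8; S2 reads c2=-2 → after 1×micro: 0 ⇒ (c0=1, c1=221/8, c2=0)
[Gauss-Seidel] macro 5: S0 reads c1=221/8 → after 1×micro: 2; S1 reads c0=2 → after 1×micro: 695/16; S2 reads c2=0 → after 1×micro: -2 ⇒ (c0=2, c1=695/16, c2=-2)
[Gauss-Seidel] macro 6: S0 reads c1=695/16 → after 1×micro: 2; S1 reads c0=2 → after 1×micro: 2149/32; S2 reads c2=-2 → after 1×micro: 0 ⇒ (c0=2, c1=2149/32, c2=0)
[Gauss-Seidel] macro 7: S0 reads c1=2149/32 → after 1×micro: 2; S1 reads c0=2 → after 1×micro: 6575/64; S2 reads c2=0 → after 1×micro: -2 ⇒ (c0=2, c1=6575/64, c2=-2)
[Gauss-Seidel] macro 8: S0 reads c1=6575/64 → after 1×micro: 1; S1 reads c0=1 → after 1×micro: 19853/128; S2 reads c2=-2 → after 1×micro: 0 ⇒ (c0=1, c1=19853/128, c2=0)
[Gauss-Seidel] macro 9: S0 reads c1=19853/128 → after 1×micro: 2; S1 reads c0=2 → after 1×micro: 60071/256; S2 reads c2=0 → after 1×micro: -2 ⇒ (c0=2, c1=60071/256, c2=-2)
[Gauss-Seidel] macro 10: S0 reads c1=60071/256 → after 1×micro: 1; S1 reads c0=1 → after 1×micro: 180725/512; S2 reads c2=-2 → after 1×micro: 0 ⇒ (c0=1, c1=180725/512, c2=0)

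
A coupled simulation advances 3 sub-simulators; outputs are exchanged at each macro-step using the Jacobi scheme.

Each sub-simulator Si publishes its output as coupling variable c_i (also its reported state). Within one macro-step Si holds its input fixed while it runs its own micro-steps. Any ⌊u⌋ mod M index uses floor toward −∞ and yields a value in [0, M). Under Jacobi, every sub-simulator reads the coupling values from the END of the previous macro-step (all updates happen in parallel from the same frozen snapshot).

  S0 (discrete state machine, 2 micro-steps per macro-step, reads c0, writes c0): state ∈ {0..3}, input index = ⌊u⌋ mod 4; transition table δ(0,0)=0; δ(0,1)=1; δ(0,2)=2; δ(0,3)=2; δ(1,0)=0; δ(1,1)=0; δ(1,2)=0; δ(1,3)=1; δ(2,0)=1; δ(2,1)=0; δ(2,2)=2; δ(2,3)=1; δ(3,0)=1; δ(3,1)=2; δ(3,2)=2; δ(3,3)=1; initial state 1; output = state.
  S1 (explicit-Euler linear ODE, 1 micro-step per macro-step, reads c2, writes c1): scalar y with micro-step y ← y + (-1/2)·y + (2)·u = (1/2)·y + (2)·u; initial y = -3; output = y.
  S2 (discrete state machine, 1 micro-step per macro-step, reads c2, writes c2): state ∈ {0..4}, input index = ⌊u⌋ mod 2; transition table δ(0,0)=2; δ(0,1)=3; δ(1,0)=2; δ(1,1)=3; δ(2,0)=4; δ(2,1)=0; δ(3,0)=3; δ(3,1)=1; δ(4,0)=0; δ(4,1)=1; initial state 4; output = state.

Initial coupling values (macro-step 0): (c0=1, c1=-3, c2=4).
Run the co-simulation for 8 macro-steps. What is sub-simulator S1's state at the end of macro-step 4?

S1 state at macro-step 4 = 173/16

macro 1: S0 reads c0=1 → after 2×micro: 1; S1 reads c2=4 → after 1×micro: 13/2; S2 reads c2=4 → after 1×micro: 0 ⇒ (c0=1, c1=13/2, c2=0)
macro 2: S0 reads c0=1 → after 2×micro: 1; S1 reads c2=0 → after 1×micro: 13/4; S2 reads c2=0 → after 1×micro: 2 ⇒ (c0=1, c1=13/4, c2=2)
macro 3: S0 reads c0=1 → after 2×micro: 1; S1 reads c2=2 → after 1×micro: 45/8; S2 reads c2=2 → after 1×micro: 4 ⇒ (c0=1, c1=45/8, c2=4)
macro 4: S0 reads c0=1 → after 2×micro: 1; S1 reads c2=4 → after 1×micro: 173/16; S2 reads c2=4 → after 1×micro: 0 ⇒ (c0=1, c1=173/16, c2=0)
macro 5: S0 reads c0=1 → after 2×micro: 1; S1 reads c2=0 → after 1×micro: 173/32; S2 reads c2=0 → after 1×micro: 2 ⇒ (c0=1, c1=173/32, c2=2)
macro 6: S0 reads c0=1 → after 2×micro: 1; S1 reads c2=2 → after 1×micro: 429/64; S2 reads c2=2 → after 1×micro: 4 ⇒ (c0=1, c1=429/64, c2=4)
macro 7: S0 reads c0=1 → after 2×micro: 1; S1 reads c2=4 → after 1×micro: 1453/128; S2 reads c2=4 → after 1×micro: 0 ⇒ (c0=1, c1=1453/128, c2=0)
macro 8: S0 reads c0=1 → after 2×micro: 1; S1 reads c2=0 → after 1×micro: 1453/256; S2 reads c2=0 → after 1×micro: 2 ⇒ (c0=1, c1=1453/256, c2=2)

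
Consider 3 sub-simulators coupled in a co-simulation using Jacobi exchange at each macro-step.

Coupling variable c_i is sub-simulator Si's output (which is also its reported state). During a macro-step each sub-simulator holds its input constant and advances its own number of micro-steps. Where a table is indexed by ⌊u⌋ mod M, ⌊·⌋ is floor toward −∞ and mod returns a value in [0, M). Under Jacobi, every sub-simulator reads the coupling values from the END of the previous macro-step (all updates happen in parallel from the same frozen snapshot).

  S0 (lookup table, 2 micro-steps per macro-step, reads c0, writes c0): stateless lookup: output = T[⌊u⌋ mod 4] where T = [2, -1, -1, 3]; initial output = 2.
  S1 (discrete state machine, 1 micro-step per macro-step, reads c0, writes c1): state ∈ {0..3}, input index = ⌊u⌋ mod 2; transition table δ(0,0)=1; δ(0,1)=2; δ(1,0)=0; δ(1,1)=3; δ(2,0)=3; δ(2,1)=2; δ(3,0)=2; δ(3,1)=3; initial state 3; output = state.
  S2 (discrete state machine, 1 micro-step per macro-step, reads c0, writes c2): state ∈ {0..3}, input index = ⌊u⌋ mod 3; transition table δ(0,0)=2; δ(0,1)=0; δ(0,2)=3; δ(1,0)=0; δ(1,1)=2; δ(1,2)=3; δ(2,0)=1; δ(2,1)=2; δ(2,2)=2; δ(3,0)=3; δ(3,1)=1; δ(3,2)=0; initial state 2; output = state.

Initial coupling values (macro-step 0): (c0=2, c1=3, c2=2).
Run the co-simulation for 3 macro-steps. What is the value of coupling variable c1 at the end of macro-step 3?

c1 at macro-step 3 = 2

macro 1: S0 reads c0=2 → after 2×micro: -1; S1 reads c0=2 → after 1×micro: 2; S2 reads c0=2 → after 1×micro: 2 ⇒ (c0=-1, c1=2, c2=2)
macro 2: S0 reads c0=-1 → after 2×micro: 3; S1 reads c0=-1 → after 1×micro: 2; S2 reads c0=-1 → after 1×micro: 2 ⇒ (c0=3, c1=2, c2=2)
macro 3: S0 reads c0=3 → after 2×micro: 3; S1 reads c0=3 → after 1×micro: 2; S2 reads c0=3 → after 1×micro: 1 ⇒ (c0=3, c1=2, c2=1)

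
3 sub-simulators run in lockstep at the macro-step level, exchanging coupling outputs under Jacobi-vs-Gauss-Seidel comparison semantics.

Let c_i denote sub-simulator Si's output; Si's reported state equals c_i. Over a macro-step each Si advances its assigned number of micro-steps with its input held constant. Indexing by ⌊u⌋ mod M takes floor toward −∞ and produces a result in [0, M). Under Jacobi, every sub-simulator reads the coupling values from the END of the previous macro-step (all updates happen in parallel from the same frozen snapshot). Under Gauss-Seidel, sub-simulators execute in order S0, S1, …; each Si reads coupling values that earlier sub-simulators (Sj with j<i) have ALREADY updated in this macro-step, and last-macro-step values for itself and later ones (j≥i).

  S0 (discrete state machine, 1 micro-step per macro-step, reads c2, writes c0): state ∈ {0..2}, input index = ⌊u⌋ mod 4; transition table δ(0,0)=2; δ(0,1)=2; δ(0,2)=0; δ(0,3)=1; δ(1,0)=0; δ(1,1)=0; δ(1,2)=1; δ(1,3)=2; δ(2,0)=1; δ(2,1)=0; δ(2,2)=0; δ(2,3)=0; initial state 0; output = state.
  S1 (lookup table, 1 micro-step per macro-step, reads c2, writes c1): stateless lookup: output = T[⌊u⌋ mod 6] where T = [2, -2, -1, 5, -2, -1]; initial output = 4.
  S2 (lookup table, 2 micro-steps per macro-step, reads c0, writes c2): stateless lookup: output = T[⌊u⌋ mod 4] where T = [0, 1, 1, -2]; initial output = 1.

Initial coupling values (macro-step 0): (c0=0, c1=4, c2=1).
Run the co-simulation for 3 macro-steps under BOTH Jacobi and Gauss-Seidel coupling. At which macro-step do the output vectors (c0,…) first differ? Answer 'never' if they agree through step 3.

[Jacobi] macro 1: S0 reads c2=1 → after 1×micro: 2; S1 reads c2=1 → after 1×micro: -2; S2 reads c0=0 → after 2×micro: 0 ⇒ (c0=2, c1=-2, c2=0)
[Jacobi] macro 2: S0 reads c2=0 → after 1×micro: 1; S1 reads c2=0 → after 1×micro: 2; S2 reads c0=2 → after 2×micro: 1 ⇒ (c0=1, c1=2, c2=1)
[Jacobi] macro 3: S0 reads c2=1 → after 1×micro: 0; S1 reads c2=1 → after 1×micro: -2; S2 reads c0=1 → after 2×micro: 1 ⇒ (c0=0, c1=-2, c2=1)
[Gauss-Seidel] macro 1: S0 reads c2=1 → after 1×micro: 2; S1 reads c2=1 → after 1×micro: -2; S2 reads c0=2 → after 2×micro: 1 ⇒ (c0=2, c1=-2, c2=1)
[Gauss-Seidel] macro 2: S0 reads c2=1 → after 1×micro: 0; S1 reads c2=1 → after 1×micro: -2; S2 reads c0=0 → after 2×micro: 0 ⇒ (c0=0, c1=-2, c2=0)
[Gauss-Seidel] macro 3: S0 reads c2=0 → after 1×micro: 2; S1 reads c2=0 → after 1×micro: 2; S2 reads c0=2 → after 2×micro: 1 ⇒ (c0=2, c1=2, c2=1)

first divergence at macro-step: 1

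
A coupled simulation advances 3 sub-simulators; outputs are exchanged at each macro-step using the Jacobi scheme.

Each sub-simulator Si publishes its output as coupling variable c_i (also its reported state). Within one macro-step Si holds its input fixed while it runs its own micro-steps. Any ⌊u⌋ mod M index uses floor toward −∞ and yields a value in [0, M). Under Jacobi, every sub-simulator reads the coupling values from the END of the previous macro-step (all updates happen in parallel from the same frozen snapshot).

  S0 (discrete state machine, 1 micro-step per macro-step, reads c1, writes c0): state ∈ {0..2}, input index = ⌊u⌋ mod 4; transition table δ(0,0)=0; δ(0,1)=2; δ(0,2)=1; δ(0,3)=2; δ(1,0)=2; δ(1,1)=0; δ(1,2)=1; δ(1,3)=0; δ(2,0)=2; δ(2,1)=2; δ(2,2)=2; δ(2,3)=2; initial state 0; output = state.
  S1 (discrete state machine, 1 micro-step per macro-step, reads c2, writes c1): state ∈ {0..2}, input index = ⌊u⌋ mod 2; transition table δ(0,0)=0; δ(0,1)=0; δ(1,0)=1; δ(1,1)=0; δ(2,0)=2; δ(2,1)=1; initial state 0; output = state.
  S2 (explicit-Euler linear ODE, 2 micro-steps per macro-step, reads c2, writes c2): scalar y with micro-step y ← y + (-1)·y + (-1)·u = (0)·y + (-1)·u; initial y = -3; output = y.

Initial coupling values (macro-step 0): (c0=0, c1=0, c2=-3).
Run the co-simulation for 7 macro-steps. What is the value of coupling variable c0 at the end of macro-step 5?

macro 1: S0 reads c1=0 → after 1×micro: 0; S1 reads c2=-3 → after 1×micro: 0; S2 reads c2=-3 → after 2×micro: 3 ⇒ (c0=0, c1=0, c2=3)
macro 2: S0 reads c1=0 → after 1×micro: 0; S1 reads c2=3 → after 1×micro: 0; S2 reads c2=3 → after 2×micro: -3 ⇒ (c0=0, c1=0, c2=-3)
macro 3: S0 reads c1=0 → after 1×micro: 0; S1 reads c2=-3 → after 1×micro: 0; S2 reads c2=-3 → after 2×micro: 3 ⇒ (c0=0, c1=0, c2=3)
macro 4: S0 reads c1=0 → after 1×micro: 0; S1 reads c2=3 → after 1×micro: 0; S2 reads c2=3 → after 2×micro: -3 ⇒ (c0=0, c1=0, c2=-3)
macro 5: S0 reads c1=0 → after 1×micro: 0; S1 reads c2=-3 → after 1×micro: 0; S2 reads c2=-3 → after 2×micro: 3 ⇒ (c0=0, c1=0, c2=3)
macro 6: S0 reads c1=0 → after 1×micro: 0; S1 reads c2=3 → after 1×micro: 0; S2 reads c2=3 → after 2×micro: -3 ⇒ (c0=0, c1=0, c2=-3)
macro 7: S0 reads c1=0 → after 1×micro: 0; S1 reads c2=-3 → after 1×micro: 0; S2 reads c2=-3 → after 2×micro: 3 ⇒ (c0=0, c1=0, c2=3)

c0 at macro-step 5 = 0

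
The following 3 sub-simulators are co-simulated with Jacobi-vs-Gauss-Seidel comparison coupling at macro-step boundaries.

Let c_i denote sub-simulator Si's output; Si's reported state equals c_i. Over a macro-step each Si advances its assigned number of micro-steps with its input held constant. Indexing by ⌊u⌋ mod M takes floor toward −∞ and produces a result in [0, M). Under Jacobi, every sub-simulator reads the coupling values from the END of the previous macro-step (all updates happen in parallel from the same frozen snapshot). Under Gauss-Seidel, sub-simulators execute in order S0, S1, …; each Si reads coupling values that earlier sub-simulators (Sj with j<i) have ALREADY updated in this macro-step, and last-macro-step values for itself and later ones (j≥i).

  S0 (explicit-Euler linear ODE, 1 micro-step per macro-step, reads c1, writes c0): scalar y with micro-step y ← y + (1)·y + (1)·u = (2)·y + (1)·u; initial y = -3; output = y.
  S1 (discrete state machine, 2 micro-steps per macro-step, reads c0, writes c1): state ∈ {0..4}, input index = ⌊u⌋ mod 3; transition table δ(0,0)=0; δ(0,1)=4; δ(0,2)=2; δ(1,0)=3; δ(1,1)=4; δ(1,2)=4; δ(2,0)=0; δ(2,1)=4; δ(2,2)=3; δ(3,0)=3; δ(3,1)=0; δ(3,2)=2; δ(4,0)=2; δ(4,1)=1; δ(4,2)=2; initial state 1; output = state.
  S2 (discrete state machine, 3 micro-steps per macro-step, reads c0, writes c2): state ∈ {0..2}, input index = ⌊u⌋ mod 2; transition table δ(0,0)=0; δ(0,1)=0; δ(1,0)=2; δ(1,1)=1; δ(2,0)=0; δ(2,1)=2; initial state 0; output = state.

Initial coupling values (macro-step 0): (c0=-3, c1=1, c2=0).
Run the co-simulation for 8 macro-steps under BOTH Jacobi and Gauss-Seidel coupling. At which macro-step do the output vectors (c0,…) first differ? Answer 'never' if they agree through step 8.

first divergence at macro-step: 1

[Jacobi] macro 1: S0 reads c1=1 → after 1×micro: -5; S1 reads c0=-3 → after 2×micro: 3; S2 reads c0=-3 → after 3×micro: 0 ⇒ (c0=-5, c1=3, c2=0)
[Jacobi] macro 2: S0 reads c1=3 → after 1×micro: -7; S1 reads c0=-5 → after 2×micro: 4; S2 reads c0=-5 → after 3×micro: 0 ⇒ (c0=-7, c1=4, c2=0)
[Jacobi] macro 3: S0 reads c1=4 → after 1×micro: -10; S1 reads c0=-7 → after 2×micro: 3; S2 reads c0=-7 → after 3×micro: 0 ⇒ (c0=-10, c1=3, c2=0)
[Jacobi] macro 4: S0 reads c1=3 → after 1×micro: -17; S1 reads c0=-10 → after 2×micro: 3; S2 reads c0=-10 → after 3×micro: 0 ⇒ (c0=-17, c1=3, c2=0)
[Jacobi] macro 5: S0 reads c1=3 → after 1×micro: -31; S1 reads c0=-17 → after 2×micro: 4; S2 reads c0=-17 → after 3×micro: 0 ⇒ (c0=-31, c1=4, c2=0)
[Jacobi] macro 6: S0 reads c1=4 → after 1×micro: -58; S1 reads c0=-31 → after 2×micro: 3; S2 reads c0=-31 → after 3×micro: 0 ⇒ (c0=-58, c1=3, c2=0)
[Jacobi] macro 7: S0 reads c1=3 → after 1×micro: -113; S1 reads c0=-58 → after 2×micro: 3; S2 reads c0=-58 → after 3×micro: 0 ⇒ (c0=-113, c1=3, c2=0)
[Jacobi] macro 8: S0 reads c1=3 → after 1×micro: -223; S1 reads c0=-113 → after 2×micro: 4; S2 reads c0=-113 → after 3×micro: 0 ⇒ (c0=-223, c1=4, c2=0)
[Gauss-Seidel] macro 1: S0 reads c1=1 → after 1×micro: -5; S1 reads c0=-5 → after 2×micro: 1; S2 reads c0=-5 → after 3×micro: 0 ⇒ (c0=-5, c1=1, c2=0)
[Gauss-Seidel] macro 2: S0 reads c1=1 → after 1×micro: -9; S1 reads c0=-9 → after 2×micro: 3; S2 reads c0=-9 → after 3×micro: 0 ⇒ (c0=-9, c1=3, c2=0)
[Gauss-Seidel] macro 3: S0 reads c1=3 → after 1×micro: -15; S1 reads c0=-15 → after 2×micro: 3; S2 reads c0=-15 → after 3×micro: 0 ⇒ (c0=-15, c1=3, c2=0)
[Gauss-Seidel] macro 4: S0 reads c1=3 → after 1×micro: -27; S1 reads c0=-27 → after 2×micro: 3; S2 reads c0=-27 → after 3×micro: 0 ⇒ (c0=-27, c1=3, c2=0)
[Gauss-Seidel] macro 5: S0 reads c1=3 → after 1×micro: -51; S1 reads c0=-51 → after 2×micro: 3; S2 reads c0=-51 → after 3×micro: 0 ⇒ (c0=-51, c1=3, c2=0)
[Gauss-Seidel] macro 6: S0 reads c1=3 → after 1×micro: -99; S1 reads c0=-99 → after 2×micro: 3; S2 reads c0=-99 → after 3×micro: 0 ⇒ (c0=-99, c1=3, c2=0)
[Gauss-Seidel] macro 7: S0 reads c1=3 → after 1×micro: -195; S1 reads c0=-195 → after 2×micro: 3; S2 reads c0=-195 → after 3×micro: 0 ⇒ (c0=-195, c1=3, c2=0)
[Gauss-Seidel] macro 8: S0 reads c1=3 → after 1×micro: -387; S1 reads c0=-387 → after 2×micro: 3; S2 reads c0=-387 → after 3×micro: 0 ⇒ (c0=-387, c1=3, c2=0)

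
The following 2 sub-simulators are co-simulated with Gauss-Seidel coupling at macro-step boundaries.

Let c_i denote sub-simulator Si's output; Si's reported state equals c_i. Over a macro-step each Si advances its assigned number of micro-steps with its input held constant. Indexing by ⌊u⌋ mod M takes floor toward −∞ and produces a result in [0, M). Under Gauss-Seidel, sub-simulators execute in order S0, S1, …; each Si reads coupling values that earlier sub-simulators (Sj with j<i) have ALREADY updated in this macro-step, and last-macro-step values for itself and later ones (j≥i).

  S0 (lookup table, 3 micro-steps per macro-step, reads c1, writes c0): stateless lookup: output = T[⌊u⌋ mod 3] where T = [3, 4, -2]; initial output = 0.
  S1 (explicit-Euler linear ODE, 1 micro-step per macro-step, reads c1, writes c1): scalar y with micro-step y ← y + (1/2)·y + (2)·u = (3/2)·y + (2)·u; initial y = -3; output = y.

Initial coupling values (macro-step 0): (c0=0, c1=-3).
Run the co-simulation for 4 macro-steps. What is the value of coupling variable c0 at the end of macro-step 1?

macro 1: S0 reads c1=-3 → after 3×micro: 3; S1 reads c1=-3 → after 1×micro: -21/2 ⇒ (c0=3, c1=-21/2)
macro 2: S0 reads c1=-21/2 → after 3×micro: 4; S1 reads c1=-21/2 → after 1×micro: -147/4 ⇒ (c0=4, c1=-147/4)
macro 3: S0 reads c1=-147/4 → after 3×micro: -2; S1 reads c1=-147/4 → after 1×micro: -1029/8 ⇒ (c0=-2, c1=-1029/8)
macro 4: S0 reads c1=-1029/8 → after 3×micro: 3; S1 reads c1=-1029/8 → after 1×micro: -7203/16 ⇒ (c0=3, c1=-7203/16)

c0 at macro-step 1 = 3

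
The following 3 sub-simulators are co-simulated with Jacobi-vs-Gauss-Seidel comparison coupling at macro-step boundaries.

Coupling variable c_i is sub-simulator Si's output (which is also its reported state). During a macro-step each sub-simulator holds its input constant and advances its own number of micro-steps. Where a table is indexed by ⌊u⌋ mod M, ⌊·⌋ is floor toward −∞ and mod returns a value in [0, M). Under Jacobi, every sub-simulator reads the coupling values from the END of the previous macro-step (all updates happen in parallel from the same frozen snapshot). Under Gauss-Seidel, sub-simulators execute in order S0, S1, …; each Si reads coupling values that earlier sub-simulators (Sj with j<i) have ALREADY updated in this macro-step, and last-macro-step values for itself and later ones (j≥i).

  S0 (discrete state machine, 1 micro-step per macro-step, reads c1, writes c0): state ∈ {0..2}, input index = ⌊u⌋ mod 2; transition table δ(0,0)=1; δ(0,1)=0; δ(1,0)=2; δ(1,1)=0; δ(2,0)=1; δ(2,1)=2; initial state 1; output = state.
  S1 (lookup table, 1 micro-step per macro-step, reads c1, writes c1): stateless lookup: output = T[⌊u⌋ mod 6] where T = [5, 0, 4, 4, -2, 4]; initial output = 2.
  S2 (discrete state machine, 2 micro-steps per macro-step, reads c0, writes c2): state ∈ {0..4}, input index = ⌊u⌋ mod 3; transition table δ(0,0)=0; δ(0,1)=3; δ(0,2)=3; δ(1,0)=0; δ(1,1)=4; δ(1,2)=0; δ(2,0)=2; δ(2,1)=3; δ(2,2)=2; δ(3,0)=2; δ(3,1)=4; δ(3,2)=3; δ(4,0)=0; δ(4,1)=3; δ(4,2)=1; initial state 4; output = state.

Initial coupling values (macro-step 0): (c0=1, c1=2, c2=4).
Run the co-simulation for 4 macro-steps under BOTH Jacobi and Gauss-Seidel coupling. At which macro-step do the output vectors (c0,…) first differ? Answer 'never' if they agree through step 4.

[Jacobi] macro 1: S0 reads c1=2 → after 1×micro: 2; S1 reads c1=2 → after 1×micro: 4; S2 reads c0=1 → after 2×micro: 4 ⇒ (c0=2, c1=4, c2=4)
[Jacobi] macro 2: S0 reads c1=4 → after 1×micro: 1; S1 reads c1=4 → after 1×micro: -2; S2 reads c0=2 → after 2×micro: 0 ⇒ (c0=1, c1=-2, c2=0)
[Jacobi] macro 3: S0 reads c1=-2 → after 1×micro: 2; S1 reads c1=-2 → after 1×micro: -2; S2 reads c0=1 → after 2×micro: 4 ⇒ (c0=2, c1=-2, c2=4)
[Jacobi] macro 4: S0 reads c1=-2 → after 1×micro: 1; S1 reads c1=-2 → after 1×micro: -2; S2 reads c0=2 → after 2×micro: 0 ⇒ (c0=1, c1=-2, c2=0)
[Gauss-Seidel] macro 1: S0 reads c1=2 → after 1×micro: 2; S1 reads c1=2 → after 1×micro: 4; S2 reads c0=2 → after 2×micro: 0 ⇒ (c0=2, c1=4, c2=0)
[Gauss-Seidel] macro 2: S0 reads c1=4 → after 1×micro: 1; S1 reads c1=4 → after 1×micro: -2; S2 reads c0=1 → after 2×micro: 4 ⇒ (c0=1, c1=-2, c2=4)
[Gauss-Seidel] macro 3: S0 reads c1=-2 → after 1×micro: 2; S1 reads c1=-2 → after 1×micro: -2; S2 reads c0=2 → after 2×micro: 0 ⇒ (c0=2, c1=-2, c2=0)
[Gauss-Seidel] macro 4: S0 reads c1=-2 → after 1×micro: 1; S1 reads c1=-2 → after 1×micro: -2; S2 reads c0=1 → after 2×micro: 4 ⇒ (c0=1, c1=-2, c2=4)

first divergence at macro-step: 1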